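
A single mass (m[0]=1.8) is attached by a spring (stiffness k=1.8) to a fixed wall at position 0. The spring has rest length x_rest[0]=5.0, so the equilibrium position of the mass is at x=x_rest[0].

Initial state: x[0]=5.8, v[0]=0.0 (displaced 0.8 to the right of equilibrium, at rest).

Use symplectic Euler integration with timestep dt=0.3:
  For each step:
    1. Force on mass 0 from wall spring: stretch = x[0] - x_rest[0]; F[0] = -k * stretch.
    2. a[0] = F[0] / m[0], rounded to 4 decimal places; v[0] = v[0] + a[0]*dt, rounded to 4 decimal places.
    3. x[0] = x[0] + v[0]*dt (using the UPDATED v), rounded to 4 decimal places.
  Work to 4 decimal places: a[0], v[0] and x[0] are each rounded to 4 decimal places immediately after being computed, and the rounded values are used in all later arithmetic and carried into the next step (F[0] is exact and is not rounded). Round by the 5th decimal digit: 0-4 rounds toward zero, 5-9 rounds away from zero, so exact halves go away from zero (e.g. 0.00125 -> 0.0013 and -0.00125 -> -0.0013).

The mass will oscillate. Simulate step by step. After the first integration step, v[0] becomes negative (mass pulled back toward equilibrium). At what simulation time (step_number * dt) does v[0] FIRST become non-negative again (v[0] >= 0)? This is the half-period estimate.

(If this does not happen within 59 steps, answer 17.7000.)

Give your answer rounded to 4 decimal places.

Step 0: x=[5.8000] v=[0.0000]
Step 1: x=[5.7280] v=[-0.2400]
Step 2: x=[5.5905] v=[-0.4584]
Step 3: x=[5.3998] v=[-0.6356]
Step 4: x=[5.1732] v=[-0.7555]
Step 5: x=[4.9310] v=[-0.8075]
Step 6: x=[4.6950] v=[-0.7868]
Step 7: x=[4.4864] v=[-0.6953]
Step 8: x=[4.3240] v=[-0.5412]
Step 9: x=[4.2225] v=[-0.3384]
Step 10: x=[4.1909] v=[-0.1052]
Step 11: x=[4.2322] v=[0.1375]
First v>=0 after going negative at step 11, time=3.3000

Answer: 3.3000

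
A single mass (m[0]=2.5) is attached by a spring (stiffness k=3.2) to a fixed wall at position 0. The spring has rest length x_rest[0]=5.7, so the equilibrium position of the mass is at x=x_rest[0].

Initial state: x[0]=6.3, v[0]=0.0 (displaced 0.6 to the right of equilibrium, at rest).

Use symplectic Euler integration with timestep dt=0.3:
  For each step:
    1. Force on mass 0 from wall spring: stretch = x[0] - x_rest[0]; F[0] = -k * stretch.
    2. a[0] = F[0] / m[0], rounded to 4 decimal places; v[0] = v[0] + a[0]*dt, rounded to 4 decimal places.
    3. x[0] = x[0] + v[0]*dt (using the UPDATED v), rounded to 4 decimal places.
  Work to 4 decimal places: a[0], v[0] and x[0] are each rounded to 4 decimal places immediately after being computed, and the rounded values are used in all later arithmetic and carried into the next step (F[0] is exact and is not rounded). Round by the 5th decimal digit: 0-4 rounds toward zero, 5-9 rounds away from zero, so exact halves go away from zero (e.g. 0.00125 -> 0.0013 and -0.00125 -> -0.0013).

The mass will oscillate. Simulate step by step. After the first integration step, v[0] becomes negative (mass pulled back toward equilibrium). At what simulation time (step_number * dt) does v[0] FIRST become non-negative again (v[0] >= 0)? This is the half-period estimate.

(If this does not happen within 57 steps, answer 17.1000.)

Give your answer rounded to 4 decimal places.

Answer: 3.0000

Derivation:
Step 0: x=[6.3000] v=[0.0000]
Step 1: x=[6.2309] v=[-0.2304]
Step 2: x=[6.1006] v=[-0.4343]
Step 3: x=[5.9242] v=[-0.5881]
Step 4: x=[5.7219] v=[-0.6742]
Step 5: x=[5.5171] v=[-0.6826]
Step 6: x=[5.3334] v=[-0.6124]
Step 7: x=[5.1919] v=[-0.4716]
Step 8: x=[5.1090] v=[-0.2765]
Step 9: x=[5.0941] v=[-0.0496]
Step 10: x=[5.1490] v=[0.1831]
First v>=0 after going negative at step 10, time=3.0000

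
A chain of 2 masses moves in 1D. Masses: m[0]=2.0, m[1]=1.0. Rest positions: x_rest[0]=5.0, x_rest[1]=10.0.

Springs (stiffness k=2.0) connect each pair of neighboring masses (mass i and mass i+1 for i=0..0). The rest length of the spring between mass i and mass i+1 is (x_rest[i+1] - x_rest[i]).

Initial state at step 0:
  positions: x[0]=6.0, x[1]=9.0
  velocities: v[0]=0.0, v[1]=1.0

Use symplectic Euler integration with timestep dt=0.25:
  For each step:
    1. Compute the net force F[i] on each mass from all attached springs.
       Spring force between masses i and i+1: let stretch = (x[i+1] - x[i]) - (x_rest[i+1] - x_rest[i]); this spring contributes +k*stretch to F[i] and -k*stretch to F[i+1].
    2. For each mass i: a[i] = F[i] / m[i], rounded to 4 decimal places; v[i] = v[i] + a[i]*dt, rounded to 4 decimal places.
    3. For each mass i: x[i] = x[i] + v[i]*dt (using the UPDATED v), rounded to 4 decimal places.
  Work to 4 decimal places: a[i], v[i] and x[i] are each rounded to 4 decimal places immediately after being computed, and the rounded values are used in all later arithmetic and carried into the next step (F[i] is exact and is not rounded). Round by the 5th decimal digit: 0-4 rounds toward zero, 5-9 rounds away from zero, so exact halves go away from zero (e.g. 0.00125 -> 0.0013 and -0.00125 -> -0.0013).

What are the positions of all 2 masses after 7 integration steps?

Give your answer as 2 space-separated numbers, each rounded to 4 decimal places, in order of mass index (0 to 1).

Answer: 5.2228 12.3047

Derivation:
Step 0: x=[6.0000 9.0000] v=[0.0000 1.0000]
Step 1: x=[5.8750 9.5000] v=[-0.5000 2.0000]
Step 2: x=[5.6641 10.1719] v=[-0.8438 2.6875]
Step 3: x=[5.4224 10.9053] v=[-0.9669 2.9336]
Step 4: x=[5.2109 11.5784] v=[-0.8462 2.6922]
Step 5: x=[5.0848 12.0805] v=[-0.5043 2.0085]
Step 6: x=[5.0835 12.3332] v=[-0.0054 1.0107]
Step 7: x=[5.2228 12.3047] v=[0.5570 -0.1142]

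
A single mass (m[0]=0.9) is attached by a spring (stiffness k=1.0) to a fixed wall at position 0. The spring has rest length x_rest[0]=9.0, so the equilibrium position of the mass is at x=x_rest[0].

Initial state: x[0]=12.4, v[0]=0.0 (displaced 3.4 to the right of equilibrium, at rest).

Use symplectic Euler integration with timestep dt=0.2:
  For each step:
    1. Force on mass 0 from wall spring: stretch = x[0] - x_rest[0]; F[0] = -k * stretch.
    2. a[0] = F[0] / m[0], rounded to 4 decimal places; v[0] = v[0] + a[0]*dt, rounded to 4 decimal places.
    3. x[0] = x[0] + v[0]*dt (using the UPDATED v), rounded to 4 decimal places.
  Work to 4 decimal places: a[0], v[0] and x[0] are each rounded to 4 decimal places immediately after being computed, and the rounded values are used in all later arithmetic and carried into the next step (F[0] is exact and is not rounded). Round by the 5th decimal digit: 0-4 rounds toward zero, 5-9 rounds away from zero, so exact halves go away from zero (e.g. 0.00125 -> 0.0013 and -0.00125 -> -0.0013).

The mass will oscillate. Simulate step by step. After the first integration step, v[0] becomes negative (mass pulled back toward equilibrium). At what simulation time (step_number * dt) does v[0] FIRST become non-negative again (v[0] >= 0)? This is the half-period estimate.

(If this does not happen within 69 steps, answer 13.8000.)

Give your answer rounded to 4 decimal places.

Step 0: x=[12.4000] v=[0.0000]
Step 1: x=[12.2489] v=[-0.7556]
Step 2: x=[11.9534] v=[-1.4776]
Step 3: x=[11.5266] v=[-2.1339]
Step 4: x=[10.9875] v=[-2.6954]
Step 5: x=[10.3601] v=[-3.1371]
Step 6: x=[9.6722] v=[-3.4393]
Step 7: x=[8.9545] v=[-3.5887]
Step 8: x=[8.2388] v=[-3.5786]
Step 9: x=[7.5569] v=[-3.4094]
Step 10: x=[6.9392] v=[-3.0887]
Step 11: x=[6.4131] v=[-2.6307]
Step 12: x=[6.0019] v=[-2.0558]
Step 13: x=[5.7240] v=[-1.3896]
Step 14: x=[5.5917] v=[-0.6616]
Step 15: x=[5.6109] v=[0.0958]
First v>=0 after going negative at step 15, time=3.0000

Answer: 3.0000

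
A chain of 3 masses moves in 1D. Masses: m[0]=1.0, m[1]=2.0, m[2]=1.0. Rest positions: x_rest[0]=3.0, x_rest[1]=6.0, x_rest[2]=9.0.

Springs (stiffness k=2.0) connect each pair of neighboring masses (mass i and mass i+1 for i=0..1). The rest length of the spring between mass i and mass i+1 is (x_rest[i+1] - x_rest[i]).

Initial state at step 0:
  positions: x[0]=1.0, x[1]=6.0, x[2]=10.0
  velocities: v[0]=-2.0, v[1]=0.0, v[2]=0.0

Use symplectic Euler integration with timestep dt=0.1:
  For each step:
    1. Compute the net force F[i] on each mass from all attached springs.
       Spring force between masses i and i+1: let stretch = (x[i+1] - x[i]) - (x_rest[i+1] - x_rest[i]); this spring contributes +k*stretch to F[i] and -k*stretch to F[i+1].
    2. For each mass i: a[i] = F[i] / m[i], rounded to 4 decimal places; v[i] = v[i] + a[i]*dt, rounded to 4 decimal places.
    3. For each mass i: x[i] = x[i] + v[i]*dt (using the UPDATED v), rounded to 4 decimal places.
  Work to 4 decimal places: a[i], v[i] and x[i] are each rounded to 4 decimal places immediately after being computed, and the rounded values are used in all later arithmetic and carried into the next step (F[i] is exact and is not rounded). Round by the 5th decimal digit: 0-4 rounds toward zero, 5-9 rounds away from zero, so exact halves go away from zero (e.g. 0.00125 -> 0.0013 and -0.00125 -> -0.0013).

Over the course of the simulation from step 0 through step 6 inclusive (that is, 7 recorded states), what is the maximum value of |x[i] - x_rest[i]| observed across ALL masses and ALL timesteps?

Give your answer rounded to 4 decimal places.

Answer: 2.3755

Derivation:
Step 0: x=[1.0000 6.0000 10.0000] v=[-2.0000 0.0000 0.0000]
Step 1: x=[0.8400 5.9900 9.9800] v=[-1.6000 -0.1000 -0.2000]
Step 2: x=[0.7230 5.9684 9.9402] v=[-1.1700 -0.2160 -0.3980]
Step 3: x=[0.6509 5.9341 9.8810] v=[-0.7209 -0.3434 -0.5924]
Step 4: x=[0.6245 5.8864 9.8028] v=[-0.2643 -0.4770 -0.7818]
Step 5: x=[0.6433 5.8252 9.7063] v=[0.1881 -0.6116 -0.9651]
Step 6: x=[0.7058 5.7510 9.5922] v=[0.6245 -0.7417 -1.1413]
Max displacement = 2.3755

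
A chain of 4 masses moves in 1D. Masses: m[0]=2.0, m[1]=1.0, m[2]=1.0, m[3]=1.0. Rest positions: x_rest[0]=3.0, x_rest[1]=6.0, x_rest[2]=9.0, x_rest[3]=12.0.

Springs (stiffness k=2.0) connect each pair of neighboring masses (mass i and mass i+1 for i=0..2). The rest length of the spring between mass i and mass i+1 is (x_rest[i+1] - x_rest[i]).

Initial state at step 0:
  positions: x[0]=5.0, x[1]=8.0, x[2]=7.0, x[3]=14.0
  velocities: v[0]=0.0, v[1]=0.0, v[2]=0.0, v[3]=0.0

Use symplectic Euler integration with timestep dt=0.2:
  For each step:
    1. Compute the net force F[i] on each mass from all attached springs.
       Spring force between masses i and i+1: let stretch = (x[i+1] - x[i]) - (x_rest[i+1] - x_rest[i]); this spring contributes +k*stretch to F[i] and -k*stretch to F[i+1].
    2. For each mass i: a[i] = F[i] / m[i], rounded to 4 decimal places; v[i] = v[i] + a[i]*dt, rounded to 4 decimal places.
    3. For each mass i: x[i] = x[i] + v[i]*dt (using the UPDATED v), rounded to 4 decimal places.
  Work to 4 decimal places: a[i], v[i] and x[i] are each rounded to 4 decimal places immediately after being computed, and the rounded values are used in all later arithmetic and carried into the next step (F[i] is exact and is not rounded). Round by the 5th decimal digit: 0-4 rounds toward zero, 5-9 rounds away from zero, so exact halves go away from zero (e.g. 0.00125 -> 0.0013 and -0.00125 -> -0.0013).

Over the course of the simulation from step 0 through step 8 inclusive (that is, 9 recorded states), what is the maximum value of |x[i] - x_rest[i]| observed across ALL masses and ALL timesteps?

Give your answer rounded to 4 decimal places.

Step 0: x=[5.0000 8.0000 7.0000 14.0000] v=[0.0000 0.0000 0.0000 0.0000]
Step 1: x=[5.0000 7.6800 7.6400 13.6800] v=[0.0000 -1.6000 3.2000 -1.6000]
Step 2: x=[4.9872 7.1424 8.7664 13.1168] v=[-0.0640 -2.6880 5.6320 -2.8160]
Step 3: x=[4.9406 6.5623 10.1109 12.4456] v=[-0.2330 -2.9005 6.7226 -3.3562]
Step 4: x=[4.8389 6.1364 11.3583 11.8276] v=[-0.5087 -2.1297 6.2370 -3.0901]
Step 5: x=[4.6691 6.0244 12.2255 11.4120] v=[-0.8492 -0.5599 4.3360 -2.0778]
Step 6: x=[4.4335 6.3001 12.5315 11.3015] v=[-1.1781 1.3784 1.5302 -0.5524]
Step 7: x=[4.1525 6.9250 12.2406 11.5294] v=[-1.4048 3.1243 -1.4544 1.1396]
Step 8: x=[3.8624 7.7533 11.4676 12.0542] v=[-1.4503 4.1415 -3.8651 2.6241]
Max displacement = 3.5315

Answer: 3.5315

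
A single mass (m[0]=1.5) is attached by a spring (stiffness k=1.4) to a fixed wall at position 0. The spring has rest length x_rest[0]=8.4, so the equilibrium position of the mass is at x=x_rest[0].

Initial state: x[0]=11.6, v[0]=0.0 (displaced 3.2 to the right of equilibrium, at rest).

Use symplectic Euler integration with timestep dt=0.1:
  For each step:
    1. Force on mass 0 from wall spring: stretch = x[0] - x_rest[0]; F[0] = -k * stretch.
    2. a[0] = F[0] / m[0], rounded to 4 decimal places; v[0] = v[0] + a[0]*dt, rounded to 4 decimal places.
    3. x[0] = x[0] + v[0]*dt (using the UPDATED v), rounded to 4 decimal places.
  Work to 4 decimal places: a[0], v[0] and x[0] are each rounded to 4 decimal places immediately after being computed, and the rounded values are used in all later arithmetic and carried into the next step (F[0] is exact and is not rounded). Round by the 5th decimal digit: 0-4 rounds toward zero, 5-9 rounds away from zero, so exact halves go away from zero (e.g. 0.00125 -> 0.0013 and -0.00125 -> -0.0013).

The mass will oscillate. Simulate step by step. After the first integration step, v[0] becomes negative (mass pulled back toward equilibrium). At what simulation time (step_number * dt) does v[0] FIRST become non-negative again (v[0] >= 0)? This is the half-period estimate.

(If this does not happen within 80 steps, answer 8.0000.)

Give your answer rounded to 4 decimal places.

Answer: 3.3000

Derivation:
Step 0: x=[11.6000] v=[0.0000]
Step 1: x=[11.5701] v=[-0.2987]
Step 2: x=[11.5106] v=[-0.5946]
Step 3: x=[11.4221] v=[-0.8849]
Step 4: x=[11.3054] v=[-1.1670]
Step 5: x=[11.1616] v=[-1.4382]
Step 6: x=[10.9920] v=[-1.6960]
Step 7: x=[10.7982] v=[-1.9379]
Step 8: x=[10.5820] v=[-2.1617]
Step 9: x=[10.3455] v=[-2.3654]
Step 10: x=[10.0908] v=[-2.5470]
Step 11: x=[9.8203] v=[-2.7048]
Step 12: x=[9.5366] v=[-2.8374]
Step 13: x=[9.2423] v=[-2.9435]
Step 14: x=[8.9401] v=[-3.0221]
Step 15: x=[8.6329] v=[-3.0725]
Step 16: x=[8.3235] v=[-3.0942]
Step 17: x=[8.0148] v=[-3.0871]
Step 18: x=[7.7097] v=[-3.0512]
Step 19: x=[7.4110] v=[-2.9868]
Step 20: x=[7.1216] v=[-2.8945]
Step 21: x=[6.8441] v=[-2.7752]
Step 22: x=[6.5811] v=[-2.6300]
Step 23: x=[6.3351] v=[-2.4602]
Step 24: x=[6.1084] v=[-2.2675]
Step 25: x=[5.9030] v=[-2.0536]
Step 26: x=[5.7209] v=[-1.8206]
Step 27: x=[5.5638] v=[-1.5706]
Step 28: x=[5.4332] v=[-1.3059]
Step 29: x=[5.3303] v=[-1.0290]
Step 30: x=[5.2561] v=[-0.7425]
Step 31: x=[5.2112] v=[-0.4491]
Step 32: x=[5.1961] v=[-0.1515]
Step 33: x=[5.2109] v=[0.1475]
First v>=0 after going negative at step 33, time=3.3000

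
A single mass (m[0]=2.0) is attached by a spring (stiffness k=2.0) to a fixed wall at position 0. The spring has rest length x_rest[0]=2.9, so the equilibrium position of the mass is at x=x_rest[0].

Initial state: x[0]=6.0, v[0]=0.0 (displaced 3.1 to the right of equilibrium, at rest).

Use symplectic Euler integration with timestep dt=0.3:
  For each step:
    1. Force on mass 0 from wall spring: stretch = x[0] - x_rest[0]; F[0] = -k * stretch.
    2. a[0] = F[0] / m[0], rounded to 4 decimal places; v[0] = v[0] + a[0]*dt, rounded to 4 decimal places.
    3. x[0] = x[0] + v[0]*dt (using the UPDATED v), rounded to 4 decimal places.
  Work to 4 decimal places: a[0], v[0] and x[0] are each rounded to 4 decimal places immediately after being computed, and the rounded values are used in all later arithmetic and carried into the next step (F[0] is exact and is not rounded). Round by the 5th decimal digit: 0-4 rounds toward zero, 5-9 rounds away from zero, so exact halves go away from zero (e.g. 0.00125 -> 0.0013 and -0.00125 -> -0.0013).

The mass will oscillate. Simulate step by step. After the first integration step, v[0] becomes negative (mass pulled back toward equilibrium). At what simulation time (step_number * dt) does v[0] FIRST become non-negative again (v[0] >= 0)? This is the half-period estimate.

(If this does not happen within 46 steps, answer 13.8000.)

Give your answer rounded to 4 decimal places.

Answer: 3.3000

Derivation:
Step 0: x=[6.0000] v=[0.0000]
Step 1: x=[5.7210] v=[-0.9300]
Step 2: x=[5.1881] v=[-1.7763]
Step 3: x=[4.4493] v=[-2.4627]
Step 4: x=[3.5711] v=[-2.9275]
Step 5: x=[2.6325] v=[-3.1288]
Step 6: x=[1.7179] v=[-3.0486]
Step 7: x=[0.9097] v=[-2.6940]
Step 8: x=[0.2806] v=[-2.0969]
Step 9: x=[-0.1127] v=[-1.3111]
Step 10: x=[-0.2349] v=[-0.4073]
Step 11: x=[-0.0749] v=[0.5332]
First v>=0 after going negative at step 11, time=3.3000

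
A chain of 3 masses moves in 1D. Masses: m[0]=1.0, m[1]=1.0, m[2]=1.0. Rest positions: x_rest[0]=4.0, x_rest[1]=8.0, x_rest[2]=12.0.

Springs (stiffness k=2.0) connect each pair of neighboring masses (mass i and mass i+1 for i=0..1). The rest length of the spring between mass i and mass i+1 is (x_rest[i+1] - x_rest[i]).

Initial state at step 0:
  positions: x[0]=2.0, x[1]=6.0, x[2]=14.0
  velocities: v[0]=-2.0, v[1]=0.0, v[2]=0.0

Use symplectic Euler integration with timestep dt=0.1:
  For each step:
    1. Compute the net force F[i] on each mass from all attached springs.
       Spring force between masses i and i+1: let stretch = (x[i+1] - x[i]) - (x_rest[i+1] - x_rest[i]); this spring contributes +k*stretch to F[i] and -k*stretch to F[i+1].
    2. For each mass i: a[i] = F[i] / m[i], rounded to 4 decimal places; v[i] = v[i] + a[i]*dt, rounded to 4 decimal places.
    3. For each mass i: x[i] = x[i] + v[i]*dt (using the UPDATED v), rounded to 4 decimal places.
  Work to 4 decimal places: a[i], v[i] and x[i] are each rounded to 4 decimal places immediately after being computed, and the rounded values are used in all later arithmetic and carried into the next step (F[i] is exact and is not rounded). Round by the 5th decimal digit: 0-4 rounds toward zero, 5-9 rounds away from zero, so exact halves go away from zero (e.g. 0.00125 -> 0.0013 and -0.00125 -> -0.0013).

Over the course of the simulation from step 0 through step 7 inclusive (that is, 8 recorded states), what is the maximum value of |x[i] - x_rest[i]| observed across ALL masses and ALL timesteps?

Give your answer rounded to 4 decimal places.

Step 0: x=[2.0000 6.0000 14.0000] v=[-2.0000 0.0000 0.0000]
Step 1: x=[1.8000 6.0800 13.9200] v=[-2.0000 0.8000 -0.8000]
Step 2: x=[1.6056 6.2312 13.7632] v=[-1.9440 1.5120 -1.5680]
Step 3: x=[1.4237 6.4405 13.5358] v=[-1.8189 2.0933 -2.2744]
Step 4: x=[1.2622 6.6914 13.2465] v=[-1.6155 2.5090 -2.8935]
Step 5: x=[1.1292 6.9648 12.9061] v=[-1.3297 2.7342 -3.4045]
Step 6: x=[1.0329 7.2403 12.5268] v=[-0.9626 2.7553 -3.7928]
Step 7: x=[0.9808 7.4974 12.1218] v=[-0.5211 2.5711 -4.0501]
Max displacement = 3.0192

Answer: 3.0192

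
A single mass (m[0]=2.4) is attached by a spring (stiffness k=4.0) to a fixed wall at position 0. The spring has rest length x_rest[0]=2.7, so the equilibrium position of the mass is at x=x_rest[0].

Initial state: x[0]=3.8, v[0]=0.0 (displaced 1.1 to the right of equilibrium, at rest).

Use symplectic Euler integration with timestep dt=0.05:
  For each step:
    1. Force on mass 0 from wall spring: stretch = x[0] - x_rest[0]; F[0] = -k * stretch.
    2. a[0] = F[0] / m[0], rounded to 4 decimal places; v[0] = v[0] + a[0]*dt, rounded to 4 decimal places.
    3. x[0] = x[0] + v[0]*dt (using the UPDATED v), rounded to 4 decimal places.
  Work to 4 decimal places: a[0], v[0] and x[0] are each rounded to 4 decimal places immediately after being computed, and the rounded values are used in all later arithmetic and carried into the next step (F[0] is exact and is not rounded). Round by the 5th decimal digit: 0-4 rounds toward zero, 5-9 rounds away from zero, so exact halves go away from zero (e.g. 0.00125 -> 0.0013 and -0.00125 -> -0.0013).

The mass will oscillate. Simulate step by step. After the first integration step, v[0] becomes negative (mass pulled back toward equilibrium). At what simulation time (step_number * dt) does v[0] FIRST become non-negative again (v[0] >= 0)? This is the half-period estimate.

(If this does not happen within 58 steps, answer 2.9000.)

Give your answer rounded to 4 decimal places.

Step 0: x=[3.8000] v=[0.0000]
Step 1: x=[3.7954] v=[-0.0917]
Step 2: x=[3.7863] v=[-0.1830]
Step 3: x=[3.7726] v=[-0.2735]
Step 4: x=[3.7545] v=[-0.3629]
Step 5: x=[3.7320] v=[-0.4508]
Step 6: x=[3.7052] v=[-0.5368]
Step 7: x=[3.6742] v=[-0.6206]
Step 8: x=[3.6391] v=[-0.7018]
Step 9: x=[3.6001] v=[-0.7801]
Step 10: x=[3.5573] v=[-0.8551]
Step 11: x=[3.5110] v=[-0.9265]
Step 12: x=[3.4613] v=[-0.9941]
Step 13: x=[3.4084] v=[-1.0575]
Step 14: x=[3.3526] v=[-1.1165]
Step 15: x=[3.2941] v=[-1.1709]
Step 16: x=[3.2331] v=[-1.2204]
Step 17: x=[3.1699] v=[-1.2648]
Step 18: x=[3.1047] v=[-1.3040]
Step 19: x=[3.0378] v=[-1.3377]
Step 20: x=[2.9695] v=[-1.3659]
Step 21: x=[2.9001] v=[-1.3884]
Step 22: x=[2.8298] v=[-1.4051]
Step 23: x=[2.7590] v=[-1.4159]
Step 24: x=[2.6880] v=[-1.4208]
Step 25: x=[2.6170] v=[-1.4198]
Step 26: x=[2.5464] v=[-1.4129]
Step 27: x=[2.4764] v=[-1.4001]
Step 28: x=[2.4073] v=[-1.3815]
Step 29: x=[2.3394] v=[-1.3571]
Step 30: x=[2.2730] v=[-1.3271]
Step 31: x=[2.2084] v=[-1.2915]
Step 32: x=[2.1459] v=[-1.2505]
Step 33: x=[2.0857] v=[-1.2043]
Step 34: x=[2.0280] v=[-1.1531]
Step 35: x=[1.9731] v=[-1.0971]
Step 36: x=[1.9213] v=[-1.0365]
Step 37: x=[1.8727] v=[-0.9716]
Step 38: x=[1.8276] v=[-0.9027]
Step 39: x=[1.7861] v=[-0.8300]
Step 40: x=[1.7484] v=[-0.7538]
Step 41: x=[1.7147] v=[-0.6745]
Step 42: x=[1.6851] v=[-0.5924]
Step 43: x=[1.6597] v=[-0.5078]
Step 44: x=[1.6386] v=[-0.4211]
Step 45: x=[1.6220] v=[-0.3327]
Step 46: x=[1.6099] v=[-0.2429]
Step 47: x=[1.6023] v=[-0.1521]
Step 48: x=[1.5993] v=[-0.0606]
Step 49: x=[1.6009] v=[0.0311]
First v>=0 after going negative at step 49, time=2.4500

Answer: 2.4500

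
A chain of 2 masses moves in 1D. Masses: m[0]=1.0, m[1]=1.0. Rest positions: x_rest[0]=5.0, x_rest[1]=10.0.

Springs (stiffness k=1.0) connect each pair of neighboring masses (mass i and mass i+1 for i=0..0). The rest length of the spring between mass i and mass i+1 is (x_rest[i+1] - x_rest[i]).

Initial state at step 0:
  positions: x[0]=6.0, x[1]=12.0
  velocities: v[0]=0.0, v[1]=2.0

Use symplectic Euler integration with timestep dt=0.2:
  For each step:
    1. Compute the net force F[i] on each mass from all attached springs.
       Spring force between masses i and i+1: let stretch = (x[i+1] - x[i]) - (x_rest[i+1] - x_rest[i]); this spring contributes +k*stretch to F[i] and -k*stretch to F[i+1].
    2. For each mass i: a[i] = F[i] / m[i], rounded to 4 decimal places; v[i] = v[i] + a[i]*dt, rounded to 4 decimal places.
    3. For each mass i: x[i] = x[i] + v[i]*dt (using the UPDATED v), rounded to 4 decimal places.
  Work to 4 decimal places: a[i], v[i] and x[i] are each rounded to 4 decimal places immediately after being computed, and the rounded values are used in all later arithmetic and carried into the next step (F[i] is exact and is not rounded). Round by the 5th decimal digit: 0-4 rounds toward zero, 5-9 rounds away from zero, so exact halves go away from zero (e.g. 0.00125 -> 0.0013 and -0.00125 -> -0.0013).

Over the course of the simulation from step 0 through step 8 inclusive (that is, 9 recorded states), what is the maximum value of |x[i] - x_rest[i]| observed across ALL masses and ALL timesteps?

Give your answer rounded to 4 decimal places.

Step 0: x=[6.0000 12.0000] v=[0.0000 2.0000]
Step 1: x=[6.0400 12.3600] v=[0.2000 1.8000]
Step 2: x=[6.1328 12.6672] v=[0.4640 1.5360]
Step 3: x=[6.2870 12.9130] v=[0.7709 1.2291]
Step 4: x=[6.5062 13.0938] v=[1.0961 0.9039]
Step 5: x=[6.7889 13.2111] v=[1.4136 0.5864]
Step 6: x=[7.1285 13.2715] v=[1.6980 0.3020]
Step 7: x=[7.5138 13.2862] v=[1.9266 0.0734]
Step 8: x=[7.9300 13.2700] v=[2.0811 -0.0811]
Max displacement = 3.2862

Answer: 3.2862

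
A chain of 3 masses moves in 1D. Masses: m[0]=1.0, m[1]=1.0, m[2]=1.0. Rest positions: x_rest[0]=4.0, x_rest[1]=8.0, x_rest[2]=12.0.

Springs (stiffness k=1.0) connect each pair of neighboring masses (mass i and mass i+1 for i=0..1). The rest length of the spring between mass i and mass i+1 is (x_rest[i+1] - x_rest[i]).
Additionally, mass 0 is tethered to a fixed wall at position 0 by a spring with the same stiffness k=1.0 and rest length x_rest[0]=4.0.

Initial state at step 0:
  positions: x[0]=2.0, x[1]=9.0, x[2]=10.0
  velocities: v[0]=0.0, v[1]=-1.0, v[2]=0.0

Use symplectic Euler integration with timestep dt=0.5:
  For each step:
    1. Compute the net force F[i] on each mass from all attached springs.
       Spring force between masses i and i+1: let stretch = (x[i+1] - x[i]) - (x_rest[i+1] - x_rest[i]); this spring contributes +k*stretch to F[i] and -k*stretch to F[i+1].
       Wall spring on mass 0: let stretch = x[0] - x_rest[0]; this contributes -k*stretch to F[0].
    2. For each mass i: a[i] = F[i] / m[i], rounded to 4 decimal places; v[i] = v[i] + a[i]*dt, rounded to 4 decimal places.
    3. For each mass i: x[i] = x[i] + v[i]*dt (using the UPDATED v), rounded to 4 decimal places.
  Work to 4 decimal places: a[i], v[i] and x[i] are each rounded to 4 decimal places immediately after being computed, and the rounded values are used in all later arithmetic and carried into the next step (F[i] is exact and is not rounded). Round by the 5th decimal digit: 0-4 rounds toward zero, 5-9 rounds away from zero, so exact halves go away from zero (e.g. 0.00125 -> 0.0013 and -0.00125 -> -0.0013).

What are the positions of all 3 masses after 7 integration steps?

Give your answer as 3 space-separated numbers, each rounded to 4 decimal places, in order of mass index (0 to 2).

Answer: 2.6060 8.8935 10.3038

Derivation:
Step 0: x=[2.0000 9.0000 10.0000] v=[0.0000 -1.0000 0.0000]
Step 1: x=[3.2500 7.0000 10.7500] v=[2.5000 -4.0000 1.5000]
Step 2: x=[4.6250 5.0000 11.5625] v=[2.7500 -4.0000 1.6250]
Step 3: x=[4.9375 4.5469 11.7344] v=[0.6250 -0.9063 0.3438]
Step 4: x=[3.9180 5.9883 11.1094] v=[-2.0391 2.8828 -1.2500]
Step 5: x=[2.4365 8.1924 10.2041] v=[-2.9630 4.4082 -1.8106]
Step 6: x=[1.7849 9.4605 9.7959] v=[-1.3033 2.5361 -0.8165]
Step 7: x=[2.6060 8.8935 10.3038] v=[1.6421 -1.1340 1.0158]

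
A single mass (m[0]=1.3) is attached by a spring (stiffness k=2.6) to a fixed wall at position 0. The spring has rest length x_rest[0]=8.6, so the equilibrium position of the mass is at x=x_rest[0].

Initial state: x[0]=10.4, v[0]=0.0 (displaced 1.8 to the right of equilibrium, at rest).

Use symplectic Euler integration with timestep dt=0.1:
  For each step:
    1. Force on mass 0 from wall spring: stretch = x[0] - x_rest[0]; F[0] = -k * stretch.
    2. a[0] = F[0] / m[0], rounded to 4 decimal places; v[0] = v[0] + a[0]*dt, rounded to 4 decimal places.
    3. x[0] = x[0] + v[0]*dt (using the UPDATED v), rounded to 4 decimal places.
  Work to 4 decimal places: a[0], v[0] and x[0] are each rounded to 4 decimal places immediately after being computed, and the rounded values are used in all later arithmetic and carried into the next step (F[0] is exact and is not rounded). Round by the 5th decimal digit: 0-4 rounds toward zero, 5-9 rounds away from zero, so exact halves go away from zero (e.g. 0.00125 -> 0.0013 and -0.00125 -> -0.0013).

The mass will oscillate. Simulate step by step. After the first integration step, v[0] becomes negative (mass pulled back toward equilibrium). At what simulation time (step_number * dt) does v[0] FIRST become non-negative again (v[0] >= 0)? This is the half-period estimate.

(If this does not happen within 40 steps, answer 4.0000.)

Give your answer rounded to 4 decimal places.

Step 0: x=[10.4000] v=[0.0000]
Step 1: x=[10.3640] v=[-0.3600]
Step 2: x=[10.2927] v=[-0.7128]
Step 3: x=[10.1876] v=[-1.0513]
Step 4: x=[10.0507] v=[-1.3688]
Step 5: x=[9.8848] v=[-1.6589]
Step 6: x=[9.6932] v=[-1.9159]
Step 7: x=[9.4798] v=[-2.1345]
Step 8: x=[9.2488] v=[-2.3105]
Step 9: x=[9.0048] v=[-2.4403]
Step 10: x=[8.7527] v=[-2.5213]
Step 11: x=[8.4975] v=[-2.5518]
Step 12: x=[8.2444] v=[-2.5313]
Step 13: x=[7.9984] v=[-2.4602]
Step 14: x=[7.7644] v=[-2.3399]
Step 15: x=[7.5471] v=[-2.1728]
Step 16: x=[7.3509] v=[-1.9622]
Step 17: x=[7.1797] v=[-1.7124]
Step 18: x=[7.0369] v=[-1.4283]
Step 19: x=[6.9253] v=[-1.1157]
Step 20: x=[6.8472] v=[-0.7808]
Step 21: x=[6.8042] v=[-0.4302]
Step 22: x=[6.7971] v=[-0.0710]
Step 23: x=[6.8261] v=[0.2896]
First v>=0 after going negative at step 23, time=2.3000

Answer: 2.3000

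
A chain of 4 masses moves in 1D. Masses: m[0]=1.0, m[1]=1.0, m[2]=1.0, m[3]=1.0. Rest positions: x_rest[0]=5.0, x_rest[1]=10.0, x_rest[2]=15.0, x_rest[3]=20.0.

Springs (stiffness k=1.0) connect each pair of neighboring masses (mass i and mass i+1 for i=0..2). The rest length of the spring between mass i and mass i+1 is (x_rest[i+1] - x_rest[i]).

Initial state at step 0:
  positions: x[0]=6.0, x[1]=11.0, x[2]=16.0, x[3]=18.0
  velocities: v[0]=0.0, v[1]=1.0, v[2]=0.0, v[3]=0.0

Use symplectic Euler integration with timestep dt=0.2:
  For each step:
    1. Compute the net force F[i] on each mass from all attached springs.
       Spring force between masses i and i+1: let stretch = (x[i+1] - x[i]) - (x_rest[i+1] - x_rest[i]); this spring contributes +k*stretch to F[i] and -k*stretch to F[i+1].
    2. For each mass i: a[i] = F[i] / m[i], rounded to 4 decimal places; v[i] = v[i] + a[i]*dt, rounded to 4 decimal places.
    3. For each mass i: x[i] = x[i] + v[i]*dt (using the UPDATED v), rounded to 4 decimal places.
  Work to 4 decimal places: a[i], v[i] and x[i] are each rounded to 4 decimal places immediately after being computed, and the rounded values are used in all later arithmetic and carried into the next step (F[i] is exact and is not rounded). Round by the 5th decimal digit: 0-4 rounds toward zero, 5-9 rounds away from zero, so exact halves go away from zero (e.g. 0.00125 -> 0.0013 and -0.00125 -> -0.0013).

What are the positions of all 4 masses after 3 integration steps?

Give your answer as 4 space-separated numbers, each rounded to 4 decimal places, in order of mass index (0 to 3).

Step 0: x=[6.0000 11.0000 16.0000 18.0000] v=[0.0000 1.0000 0.0000 0.0000]
Step 1: x=[6.0000 11.2000 15.8800 18.1200] v=[0.0000 1.0000 -0.6000 0.6000]
Step 2: x=[6.0080 11.3792 15.6624 18.3504] v=[0.0400 0.8960 -1.0880 1.1520]
Step 3: x=[6.0308 11.5149 15.3810 18.6733] v=[0.1142 0.6784 -1.4070 1.6144]

Answer: 6.0308 11.5149 15.3810 18.6733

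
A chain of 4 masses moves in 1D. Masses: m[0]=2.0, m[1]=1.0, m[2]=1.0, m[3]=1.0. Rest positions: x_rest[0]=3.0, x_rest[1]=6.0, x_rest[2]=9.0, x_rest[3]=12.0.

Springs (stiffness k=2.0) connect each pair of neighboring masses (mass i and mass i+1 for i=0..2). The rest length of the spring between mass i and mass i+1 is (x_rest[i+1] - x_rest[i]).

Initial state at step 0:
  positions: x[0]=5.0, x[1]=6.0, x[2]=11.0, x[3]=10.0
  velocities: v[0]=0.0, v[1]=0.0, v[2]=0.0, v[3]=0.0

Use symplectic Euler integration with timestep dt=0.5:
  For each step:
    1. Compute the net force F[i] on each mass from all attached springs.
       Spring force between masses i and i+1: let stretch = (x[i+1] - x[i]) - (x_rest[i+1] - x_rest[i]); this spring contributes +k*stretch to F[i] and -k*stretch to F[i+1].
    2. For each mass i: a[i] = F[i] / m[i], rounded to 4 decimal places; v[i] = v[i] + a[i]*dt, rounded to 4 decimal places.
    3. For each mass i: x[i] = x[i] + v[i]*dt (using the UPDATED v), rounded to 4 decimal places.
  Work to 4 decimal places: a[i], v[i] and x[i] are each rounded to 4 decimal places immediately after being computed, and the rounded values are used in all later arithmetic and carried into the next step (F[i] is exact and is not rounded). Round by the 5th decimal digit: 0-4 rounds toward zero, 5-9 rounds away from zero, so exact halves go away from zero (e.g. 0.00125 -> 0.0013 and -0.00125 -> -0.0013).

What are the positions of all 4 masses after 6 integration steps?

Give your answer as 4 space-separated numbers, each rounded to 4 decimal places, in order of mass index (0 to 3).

Step 0: x=[5.0000 6.0000 11.0000 10.0000] v=[0.0000 0.0000 0.0000 0.0000]
Step 1: x=[4.5000 8.0000 8.0000 12.0000] v=[-1.0000 4.0000 -6.0000 4.0000]
Step 2: x=[4.1250 8.2500 7.0000 13.5000] v=[-0.7500 0.5000 -2.0000 3.0000]
Step 3: x=[4.0313 5.8125 9.8750 13.2500] v=[-0.1875 -4.8750 5.7500 -0.5000]
Step 4: x=[3.6329 4.5157 12.4063 12.8125] v=[-0.7969 -2.5937 5.0625 -0.8750]
Step 5: x=[2.7052 6.7228 11.1954 13.6719] v=[-1.8555 4.4141 -2.4219 1.7188]
Step 6: x=[2.0319 9.1574 8.9864 14.7931] v=[-1.3467 4.8691 -4.4180 2.2423]

Answer: 2.0319 9.1574 8.9864 14.7931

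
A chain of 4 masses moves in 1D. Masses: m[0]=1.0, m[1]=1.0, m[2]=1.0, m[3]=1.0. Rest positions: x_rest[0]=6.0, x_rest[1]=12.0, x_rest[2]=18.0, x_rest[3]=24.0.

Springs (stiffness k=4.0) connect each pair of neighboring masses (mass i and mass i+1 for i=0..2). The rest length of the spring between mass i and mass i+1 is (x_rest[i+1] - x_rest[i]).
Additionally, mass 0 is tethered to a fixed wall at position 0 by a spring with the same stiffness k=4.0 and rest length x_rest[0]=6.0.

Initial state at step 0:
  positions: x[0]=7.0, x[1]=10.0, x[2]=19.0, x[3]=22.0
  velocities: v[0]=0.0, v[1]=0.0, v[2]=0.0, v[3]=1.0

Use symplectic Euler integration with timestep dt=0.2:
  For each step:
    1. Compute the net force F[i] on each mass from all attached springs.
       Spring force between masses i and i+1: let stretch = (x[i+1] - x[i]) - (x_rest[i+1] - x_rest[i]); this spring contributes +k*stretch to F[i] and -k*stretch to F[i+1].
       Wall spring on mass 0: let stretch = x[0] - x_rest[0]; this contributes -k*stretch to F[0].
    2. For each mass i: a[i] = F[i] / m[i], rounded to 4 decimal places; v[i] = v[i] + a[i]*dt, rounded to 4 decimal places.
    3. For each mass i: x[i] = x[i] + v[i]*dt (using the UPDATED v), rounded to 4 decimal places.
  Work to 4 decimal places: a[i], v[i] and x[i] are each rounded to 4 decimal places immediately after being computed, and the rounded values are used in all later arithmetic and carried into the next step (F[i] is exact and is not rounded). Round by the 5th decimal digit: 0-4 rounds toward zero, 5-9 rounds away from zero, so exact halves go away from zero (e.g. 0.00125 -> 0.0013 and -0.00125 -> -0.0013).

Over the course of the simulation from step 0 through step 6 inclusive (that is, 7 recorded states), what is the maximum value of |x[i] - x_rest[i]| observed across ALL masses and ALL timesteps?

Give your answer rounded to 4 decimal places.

Step 0: x=[7.0000 10.0000 19.0000 22.0000] v=[0.0000 0.0000 0.0000 1.0000]
Step 1: x=[6.3600 10.9600 18.0400 22.6800] v=[-3.2000 4.8000 -4.8000 3.4000]
Step 2: x=[5.4384 12.3168 16.6896 23.5776] v=[-4.6080 6.7840 -6.7520 4.4880]
Step 3: x=[4.7472 13.2727 15.7416 24.3331] v=[-3.4560 4.7795 -4.7398 3.7776]
Step 4: x=[4.6605 13.2595 15.7733 24.6740] v=[-0.4334 -0.0658 0.1583 1.7044]
Step 5: x=[5.2040 12.2727 16.8269 24.5508] v=[2.7174 -4.9340 5.2678 -0.6162]
Step 6: x=[6.0458 10.8836 18.3876 24.1517] v=[4.2092 -6.9456 7.8036 -1.9953]
Max displacement = 2.2584

Answer: 2.2584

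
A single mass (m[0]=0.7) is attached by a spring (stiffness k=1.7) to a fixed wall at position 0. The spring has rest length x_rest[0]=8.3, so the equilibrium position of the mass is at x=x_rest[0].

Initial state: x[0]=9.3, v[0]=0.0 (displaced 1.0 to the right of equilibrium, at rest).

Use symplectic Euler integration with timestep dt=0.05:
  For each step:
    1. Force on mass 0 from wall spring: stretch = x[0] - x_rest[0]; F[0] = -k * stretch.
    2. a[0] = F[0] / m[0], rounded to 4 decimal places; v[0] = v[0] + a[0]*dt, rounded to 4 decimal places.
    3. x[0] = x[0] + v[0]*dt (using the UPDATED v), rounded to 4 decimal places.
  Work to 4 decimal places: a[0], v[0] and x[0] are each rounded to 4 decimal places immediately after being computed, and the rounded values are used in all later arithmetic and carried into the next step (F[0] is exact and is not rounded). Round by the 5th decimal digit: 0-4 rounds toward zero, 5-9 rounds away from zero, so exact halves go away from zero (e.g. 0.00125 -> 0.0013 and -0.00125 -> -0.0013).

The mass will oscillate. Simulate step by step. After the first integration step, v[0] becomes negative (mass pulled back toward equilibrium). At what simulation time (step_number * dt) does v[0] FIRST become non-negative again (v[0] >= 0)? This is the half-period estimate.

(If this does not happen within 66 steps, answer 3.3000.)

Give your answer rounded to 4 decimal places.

Step 0: x=[9.3000] v=[0.0000]
Step 1: x=[9.2939] v=[-0.1214]
Step 2: x=[9.2818] v=[-0.2421]
Step 3: x=[9.2637] v=[-0.3613]
Step 4: x=[9.2398] v=[-0.4783]
Step 5: x=[9.2102] v=[-0.5924]
Step 6: x=[9.1751] v=[-0.7029]
Step 7: x=[9.1346] v=[-0.8092]
Step 8: x=[9.0891] v=[-0.9105]
Step 9: x=[9.0388] v=[-1.0063]
Step 10: x=[8.9840] v=[-1.0960]
Step 11: x=[8.9250] v=[-1.1791]
Step 12: x=[8.8623] v=[-1.2550]
Step 13: x=[8.7961] v=[-1.3233]
Step 14: x=[8.7269] v=[-1.3835]
Step 15: x=[8.6551] v=[-1.4353]
Step 16: x=[8.5812] v=[-1.4784]
Step 17: x=[8.5056] v=[-1.5125]
Step 18: x=[8.4287] v=[-1.5375]
Step 19: x=[8.3510] v=[-1.5531]
Step 20: x=[8.2730] v=[-1.5593]
Step 21: x=[8.1952] v=[-1.5560]
Step 22: x=[8.1180] v=[-1.5433]
Step 23: x=[8.0419] v=[-1.5212]
Step 24: x=[7.9674] v=[-1.4899]
Step 25: x=[7.8949] v=[-1.4495]
Step 26: x=[7.8249] v=[-1.4003]
Step 27: x=[7.7578] v=[-1.3426]
Step 28: x=[7.6940] v=[-1.2768]
Step 29: x=[7.6338] v=[-1.2032]
Step 30: x=[7.5777] v=[-1.1223]
Step 31: x=[7.5260] v=[-1.0346]
Step 32: x=[7.4790] v=[-0.9406]
Step 33: x=[7.4370] v=[-0.8409]
Step 34: x=[7.4002] v=[-0.7361]
Step 35: x=[7.3689] v=[-0.6268]
Step 36: x=[7.3432] v=[-0.5137]
Step 37: x=[7.3233] v=[-0.3975]
Step 38: x=[7.3094] v=[-0.2789]
Step 39: x=[7.3015] v=[-0.1586]
Step 40: x=[7.2996] v=[-0.0374]
Step 41: x=[7.3038] v=[0.0841]
First v>=0 after going negative at step 41, time=2.0500

Answer: 2.0500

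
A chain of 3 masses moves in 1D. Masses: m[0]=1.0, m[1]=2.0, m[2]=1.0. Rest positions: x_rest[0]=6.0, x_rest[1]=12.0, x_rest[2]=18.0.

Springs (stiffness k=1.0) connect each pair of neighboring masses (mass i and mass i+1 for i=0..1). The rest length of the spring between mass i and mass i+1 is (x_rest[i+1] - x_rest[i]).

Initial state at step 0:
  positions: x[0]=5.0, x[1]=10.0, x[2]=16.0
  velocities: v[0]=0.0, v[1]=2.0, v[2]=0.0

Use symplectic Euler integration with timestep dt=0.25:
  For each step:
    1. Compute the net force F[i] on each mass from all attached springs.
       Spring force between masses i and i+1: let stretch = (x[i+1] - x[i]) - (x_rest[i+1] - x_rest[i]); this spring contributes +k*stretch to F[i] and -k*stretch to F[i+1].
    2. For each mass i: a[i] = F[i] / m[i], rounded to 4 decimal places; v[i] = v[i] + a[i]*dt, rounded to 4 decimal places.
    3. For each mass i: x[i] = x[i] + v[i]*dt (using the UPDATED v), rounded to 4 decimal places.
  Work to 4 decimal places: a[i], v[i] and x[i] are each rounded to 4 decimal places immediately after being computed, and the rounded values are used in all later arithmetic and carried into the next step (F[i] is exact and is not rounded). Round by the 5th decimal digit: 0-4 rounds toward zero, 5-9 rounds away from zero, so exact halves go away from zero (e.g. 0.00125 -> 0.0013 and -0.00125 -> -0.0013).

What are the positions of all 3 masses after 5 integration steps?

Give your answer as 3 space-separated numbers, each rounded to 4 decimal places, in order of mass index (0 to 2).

Answer: 4.7980 12.2985 16.6055

Derivation:
Step 0: x=[5.0000 10.0000 16.0000] v=[0.0000 2.0000 0.0000]
Step 1: x=[4.9375 10.5313 16.0000] v=[-0.2500 2.1250 0.0000]
Step 2: x=[4.8496 11.0587 16.0332] v=[-0.3516 2.1094 0.1328]
Step 3: x=[4.7748 11.5475 16.1305] v=[-0.2993 1.9551 0.3892]
Step 4: x=[4.7483 11.9679 16.3164] v=[-0.1061 1.6814 0.7435]
Step 5: x=[4.7980 12.2985 16.6055] v=[0.1988 1.3225 1.1564]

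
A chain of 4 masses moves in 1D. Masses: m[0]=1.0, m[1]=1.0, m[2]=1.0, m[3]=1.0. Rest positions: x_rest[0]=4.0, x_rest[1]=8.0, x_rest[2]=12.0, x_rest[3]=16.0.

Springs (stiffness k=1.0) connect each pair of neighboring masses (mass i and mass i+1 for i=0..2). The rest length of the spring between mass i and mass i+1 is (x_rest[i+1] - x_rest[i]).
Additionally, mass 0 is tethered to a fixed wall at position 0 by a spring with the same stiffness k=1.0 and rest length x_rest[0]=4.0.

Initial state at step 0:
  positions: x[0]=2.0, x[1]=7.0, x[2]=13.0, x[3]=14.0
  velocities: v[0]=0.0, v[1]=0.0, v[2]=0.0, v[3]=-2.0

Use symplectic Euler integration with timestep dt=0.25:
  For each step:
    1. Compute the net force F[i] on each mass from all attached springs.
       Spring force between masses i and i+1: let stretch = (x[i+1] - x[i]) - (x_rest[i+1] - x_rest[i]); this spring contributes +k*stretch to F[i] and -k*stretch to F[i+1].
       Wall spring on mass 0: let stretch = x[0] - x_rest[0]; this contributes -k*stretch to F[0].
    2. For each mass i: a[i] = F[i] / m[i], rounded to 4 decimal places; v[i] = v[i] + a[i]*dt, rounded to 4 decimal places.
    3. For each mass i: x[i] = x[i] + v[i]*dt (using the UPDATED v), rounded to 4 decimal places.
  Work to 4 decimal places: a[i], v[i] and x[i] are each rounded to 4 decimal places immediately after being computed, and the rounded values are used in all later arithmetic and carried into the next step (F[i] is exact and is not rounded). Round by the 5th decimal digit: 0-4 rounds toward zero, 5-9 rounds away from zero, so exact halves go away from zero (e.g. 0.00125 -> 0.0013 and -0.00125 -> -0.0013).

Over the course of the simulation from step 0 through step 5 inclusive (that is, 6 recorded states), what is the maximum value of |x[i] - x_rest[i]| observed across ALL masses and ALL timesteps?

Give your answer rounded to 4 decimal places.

Step 0: x=[2.0000 7.0000 13.0000 14.0000] v=[0.0000 0.0000 0.0000 -2.0000]
Step 1: x=[2.1875 7.0625 12.6875 13.6875] v=[0.7500 0.2500 -1.2500 -1.2500]
Step 2: x=[2.5430 7.1719 12.0859 13.5625] v=[1.4219 0.4375 -2.4063 -0.5000]
Step 3: x=[3.0289 7.2991 11.2695 13.5952] v=[1.9434 0.5088 -3.2657 0.1309]
Step 4: x=[3.5923 7.4076 10.3503 13.7326] v=[2.2537 0.4339 -3.6769 0.5495]
Step 5: x=[4.1697 7.4616 9.4586 13.9086] v=[2.3095 0.2158 -3.5670 0.7039]
Max displacement = 2.5414

Answer: 2.5414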